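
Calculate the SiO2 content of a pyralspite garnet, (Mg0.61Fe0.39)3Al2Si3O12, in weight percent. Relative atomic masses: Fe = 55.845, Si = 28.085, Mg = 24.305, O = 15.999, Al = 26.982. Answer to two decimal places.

40.96 wt%

Molar mass of (Mg0.61Fe0.39)3Al2Si3O12 = 1.83×24.305 + 1.17×55.845 + 2×26.982 + 3×28.085 + 12×15.999 = 440.024 g/mol.
Each formula unit contains 3 Si, equivalent to 3/1 = 3.0000 mol SiO2.
M(SiO2) = 1×28.085 + 2×15.999 = 60.083 g/mol.
Mass of SiO2 per formula unit = 3.0000 × 60.083 = 180.249 g.
SiO2 wt% = 180.249 / 440.024 × 100 = 40.96%.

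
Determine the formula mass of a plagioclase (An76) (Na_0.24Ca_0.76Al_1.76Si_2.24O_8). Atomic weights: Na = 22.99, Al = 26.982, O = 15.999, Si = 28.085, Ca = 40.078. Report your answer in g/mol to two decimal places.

M = 0.24*22.99 + 0.76*40.078 + 1.76*26.982 + 2.24*28.085 + 8*15.999

274.37 g/mol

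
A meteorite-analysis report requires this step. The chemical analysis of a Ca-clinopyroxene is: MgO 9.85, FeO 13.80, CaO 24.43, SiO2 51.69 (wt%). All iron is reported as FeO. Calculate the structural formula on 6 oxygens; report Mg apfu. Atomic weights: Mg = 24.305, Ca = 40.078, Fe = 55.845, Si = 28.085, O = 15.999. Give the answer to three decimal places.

MgO (M=40.304): mol = 0.24439; Mg = 0.24439, O = 0.24439.
FeO (M=71.844): mol = 0.19208; Fe = 0.19208, O = 0.19208.
CaO (M=56.077): mol = 0.43565; Ca = 0.43565, O = 0.43565.
SiO2 (M=60.083): mol = 0.86031; Si = 0.86031, O = 1.72062.
ΣO = 2.59274; factor = 6/ΣO = 2.31415.
Mg apfu = 0.24439 × 2.31415 = 0.566.

0.566 Mg apfu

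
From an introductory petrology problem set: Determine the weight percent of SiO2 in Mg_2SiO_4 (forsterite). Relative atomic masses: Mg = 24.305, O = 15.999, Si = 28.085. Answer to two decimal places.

42.71 wt%

Formula mass = 140.691 g/mol.
1 Si → 1.0000 mol SiO2 per formula unit; M(SiO2) = 60.083, so SiO2 mass = 60.083 g.
60.083/140.691 × 100 = 42.71 wt%.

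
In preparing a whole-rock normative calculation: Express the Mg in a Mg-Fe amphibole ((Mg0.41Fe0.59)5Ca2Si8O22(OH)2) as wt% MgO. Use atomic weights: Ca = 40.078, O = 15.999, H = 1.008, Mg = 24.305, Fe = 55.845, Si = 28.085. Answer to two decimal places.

9.13 wt%

M((Mg0.41Fe0.59)5Ca2Si8O22(OH)2) = 905.396 g/mol; M(MgO) = 40.304 g/mol.
Moles MgO per formula unit = 2.05 Mg ÷ 1 = 2.0500.
MgO fraction = (2.0500 × 40.304) / 905.396 = 82.623/905.396 = 0.0913.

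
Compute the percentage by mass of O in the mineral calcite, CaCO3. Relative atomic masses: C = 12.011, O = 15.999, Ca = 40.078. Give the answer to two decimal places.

47.96 weight percent

Formula mass = 1·40.078 + 1·12.011 + 3·15.999 = 100.086 g/mol, of which 47.997 g is O.
So O makes up 47.997/100.086 = 0.4796 of the mass, i.e. 47.96%.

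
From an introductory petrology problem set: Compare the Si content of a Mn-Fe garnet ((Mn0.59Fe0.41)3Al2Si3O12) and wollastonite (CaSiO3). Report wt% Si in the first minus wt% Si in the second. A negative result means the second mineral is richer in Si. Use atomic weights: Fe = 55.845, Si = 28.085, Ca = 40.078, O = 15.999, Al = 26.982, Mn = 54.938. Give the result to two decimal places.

-7.20 percentage points

First mineral: 84.255 g Si in 496.137 g formula = 16.98 wt% Si.
Second mineral: 28.085 g Si in 116.160 g formula = 24.18 wt% Si.
16.98% − 24.18% gives a difference of -7.20 percentage points.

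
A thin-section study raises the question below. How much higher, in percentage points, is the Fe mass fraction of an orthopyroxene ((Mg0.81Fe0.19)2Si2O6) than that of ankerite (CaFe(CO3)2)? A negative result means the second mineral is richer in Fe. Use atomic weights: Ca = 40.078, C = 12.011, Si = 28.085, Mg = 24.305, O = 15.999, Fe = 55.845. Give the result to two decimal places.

Fe in (Mg0.81Fe0.19)2Si2O6: molar mass 212.759 g/mol; 0.38×55.845 = 21.221 g → 9.97 wt%.
Fe in CaFe(CO3)2: molar mass 215.939 g/mol; 1×55.845 = 55.845 g → 25.86 wt%.
Difference = 9.97 − 25.86 = -15.89 percentage points.

-15.89 percentage points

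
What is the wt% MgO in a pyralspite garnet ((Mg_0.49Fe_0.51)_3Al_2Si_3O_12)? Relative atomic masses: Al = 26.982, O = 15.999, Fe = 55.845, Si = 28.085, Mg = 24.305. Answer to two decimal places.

Molar mass of (Mg_0.49Fe_0.51)_3Al_2Si_3O_12 = 1.47·24.305 + 1.53·55.845 + 2·26.982 + 3·28.085 + 12·15.999 = 451.378 g/mol.
Each formula unit contains 1.47 Mg, equivalent to 1.47/1 = 1.4700 mol MgO.
M(MgO) = 1×24.305 + 1×15.999 = 40.304 g/mol.
Mass of MgO per formula unit = 1.4700 × 40.304 = 59.247 g.
MgO wt% = 59.247 / 451.378 × 100 = 13.13%.

13.13 wt%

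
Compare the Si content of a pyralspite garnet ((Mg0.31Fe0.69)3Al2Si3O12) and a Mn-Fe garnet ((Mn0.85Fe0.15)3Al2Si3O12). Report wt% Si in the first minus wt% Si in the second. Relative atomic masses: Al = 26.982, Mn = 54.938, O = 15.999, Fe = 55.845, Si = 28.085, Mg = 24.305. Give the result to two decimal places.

0.98 percentage points

M((Mg0.31Fe0.69)3Al2Si3O12) = 468.410 g/mol, so wt% Si = 84.255/468.410 × 100 = 17.99%.
M((Mn0.85Fe0.15)3Al2Si3O12) = 495.429 g/mol, so wt% Si = 84.255/495.429 × 100 = 17.01%.
17.99 − 17.01 = 0.98 pp.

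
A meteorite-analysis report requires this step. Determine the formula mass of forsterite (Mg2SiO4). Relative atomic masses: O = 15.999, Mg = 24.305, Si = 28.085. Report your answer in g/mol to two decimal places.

140.69 g/mol

M = 2×24.305 + 1×28.085 + 4×15.999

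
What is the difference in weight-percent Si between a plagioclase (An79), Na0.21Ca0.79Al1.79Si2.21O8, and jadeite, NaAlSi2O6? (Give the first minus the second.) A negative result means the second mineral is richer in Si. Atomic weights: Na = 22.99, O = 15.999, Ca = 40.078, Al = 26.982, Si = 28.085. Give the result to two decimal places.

First mineral: 62.068 g Si in 274.847 g formula = 22.58 wt% Si.
Second mineral: 56.170 g Si in 202.136 g formula = 27.79 wt% Si.
22.58% − 27.79% gives a difference of -5.21 percentage points.

-5.21 percentage points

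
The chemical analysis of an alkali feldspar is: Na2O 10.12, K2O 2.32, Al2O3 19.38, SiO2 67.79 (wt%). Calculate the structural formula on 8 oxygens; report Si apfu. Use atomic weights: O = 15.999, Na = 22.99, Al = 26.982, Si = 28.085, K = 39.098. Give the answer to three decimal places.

Na2O (M=61.979): mol = 0.16328; Na = 0.32656, O = 0.16328.
K2O (M=94.195): mol = 0.02463; K = 0.04926, O = 0.02463.
Al2O3 (M=101.961): mol = 0.19007; Al = 0.38014, O = 0.57021.
SiO2 (M=60.083): mol = 1.12827; Si = 1.12827, O = 2.25654.
ΣO = 3.01466; factor = 8/ΣO = 2.65370.
Si apfu = 1.12827 × 2.65370 = 2.994.

2.994 Si apfu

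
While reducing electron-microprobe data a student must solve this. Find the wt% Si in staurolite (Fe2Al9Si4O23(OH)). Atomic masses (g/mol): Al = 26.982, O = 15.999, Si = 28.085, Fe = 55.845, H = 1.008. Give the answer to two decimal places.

Molar mass of Fe2Al9Si4O23(OH): 2×55.845 + 9×26.982 + 4×28.085 + 24×15.999 + 1×1.008 = 851.852 g/mol.
Mass of Si per formula unit: 4 × 28.085 = 112.340 g.
Weight fraction Si = 112.340 / 851.852 = 0.1319.

13.19 mass %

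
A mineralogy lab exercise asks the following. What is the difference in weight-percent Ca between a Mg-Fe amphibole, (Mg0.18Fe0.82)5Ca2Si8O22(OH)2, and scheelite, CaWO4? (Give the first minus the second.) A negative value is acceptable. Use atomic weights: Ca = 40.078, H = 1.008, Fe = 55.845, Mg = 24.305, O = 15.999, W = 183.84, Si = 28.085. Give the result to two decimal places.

First mineral: 80.156 g Ca in 941.667 g formula = 8.51 wt% Ca.
Second mineral: 40.078 g Ca in 287.914 g formula = 13.92 wt% Ca.
8.51% − 13.92% gives a difference of -5.41 percentage points.

-5.41 percentage points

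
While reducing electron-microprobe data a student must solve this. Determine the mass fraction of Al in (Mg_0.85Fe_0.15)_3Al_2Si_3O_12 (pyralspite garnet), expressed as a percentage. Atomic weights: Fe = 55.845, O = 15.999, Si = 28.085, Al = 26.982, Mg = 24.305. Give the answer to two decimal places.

12.93 weight percent

M((Mg_0.85Fe_0.15)_3Al_2Si_3O_12) = 417.315 g/mol.
Al contributes 2 × 26.982 = 53.964 g per mole.
53.964/417.315 = 0.1293 → 12.93%.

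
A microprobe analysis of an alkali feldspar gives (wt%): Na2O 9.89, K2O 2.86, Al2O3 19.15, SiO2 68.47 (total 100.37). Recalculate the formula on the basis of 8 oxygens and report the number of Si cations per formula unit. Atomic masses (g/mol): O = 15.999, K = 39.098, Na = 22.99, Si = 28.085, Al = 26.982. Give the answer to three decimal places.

3.006 Si apfu

Na2O: 9.89/61.979 = 0.15957 mol → 0.31914 mol Na, 0.15957 mol O.
K2O: 2.86/94.195 = 0.03036 mol → 0.06072 mol K, 0.03036 mol O.
Al2O3: 19.15/101.961 = 0.18782 mol → 0.37564 mol Al, 0.56346 mol O.
SiO2: 68.47/60.083 = 1.13959 mol → 1.13959 mol Si, 2.27918 mol O.
Total oxygen = 3.03257 mol. Normalization factor = 8/3.03257 = 2.63803.
Si per 8 O = 1.13959 × 2.63803 = 3.006.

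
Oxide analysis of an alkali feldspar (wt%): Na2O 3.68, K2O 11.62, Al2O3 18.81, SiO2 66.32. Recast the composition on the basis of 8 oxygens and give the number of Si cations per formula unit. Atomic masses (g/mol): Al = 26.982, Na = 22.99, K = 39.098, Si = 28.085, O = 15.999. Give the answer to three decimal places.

3.000 Si apfu

Na2O: 3.68/61.979 = 0.05937 mol → 0.11874 mol Na, 0.05937 mol O.
K2O: 11.62/94.195 = 0.12336 mol → 0.24672 mol K, 0.12336 mol O.
Al2O3: 18.81/101.961 = 0.18448 mol → 0.36896 mol Al, 0.55344 mol O.
SiO2: 66.32/60.083 = 1.10381 mol → 1.10381 mol Si, 2.20762 mol O.
Total oxygen = 2.94379 mol. Normalization factor = 8/2.94379 = 2.71759.
Si per 8 O = 1.10381 × 2.71759 = 3.000.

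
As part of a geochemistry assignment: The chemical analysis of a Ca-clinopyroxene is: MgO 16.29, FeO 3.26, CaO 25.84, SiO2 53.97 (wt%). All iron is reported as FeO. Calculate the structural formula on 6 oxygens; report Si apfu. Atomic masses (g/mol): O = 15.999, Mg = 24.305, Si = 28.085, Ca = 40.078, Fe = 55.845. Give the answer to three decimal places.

16.29 wt% MgO ÷ 40.304 g/mol = 0.40418 mol, giving 0.40418 Mg and 0.40418 O.
3.26 wt% FeO ÷ 71.844 g/mol = 0.04538 mol, giving 0.04538 Fe and 0.04538 O.
25.84 wt% CaO ÷ 56.077 g/mol = 0.46079 mol, giving 0.46079 Ca and 0.46079 O.
53.97 wt% SiO2 ÷ 60.083 g/mol = 0.89826 mol, giving 0.89826 Si and 1.79652 O.
Oxygen sums to 2.70687; scaling by 6/2.70687 = 2.21658 puts the formula on 6 O.
Si: 0.89826 × 2.21658 = 1.991 atoms per formula unit.

1.991 Si apfu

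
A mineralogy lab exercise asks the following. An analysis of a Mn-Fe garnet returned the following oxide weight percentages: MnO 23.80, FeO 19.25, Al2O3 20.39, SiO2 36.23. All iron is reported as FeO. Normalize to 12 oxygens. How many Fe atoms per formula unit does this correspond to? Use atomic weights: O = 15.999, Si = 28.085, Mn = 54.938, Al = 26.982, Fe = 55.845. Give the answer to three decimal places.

1.334 Fe apfu

MnO: 23.80/70.937 = 0.33551 mol → 0.33551 mol Mn, 0.33551 mol O.
FeO: 19.25/71.844 = 0.26794 mol → 0.26794 mol Fe, 0.26794 mol O.
Al2O3: 20.39/101.961 = 0.19998 mol → 0.39996 mol Al, 0.59994 mol O.
SiO2: 36.23/60.083 = 0.60300 mol → 0.60300 mol Si, 1.20600 mol O.
Total oxygen = 2.40939 mol. Normalization factor = 12/2.40939 = 4.98051.
Fe per 12 O = 0.26794 × 4.98051 = 1.334.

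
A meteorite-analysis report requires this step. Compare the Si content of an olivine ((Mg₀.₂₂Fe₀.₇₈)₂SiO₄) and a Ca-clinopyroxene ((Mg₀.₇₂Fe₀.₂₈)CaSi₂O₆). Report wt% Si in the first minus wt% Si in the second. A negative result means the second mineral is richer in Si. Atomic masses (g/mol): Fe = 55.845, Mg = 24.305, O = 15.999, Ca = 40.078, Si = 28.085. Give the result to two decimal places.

-10.13 percentage points

M((Mg₀.₂₂Fe₀.₇₈)₂SiO₄) = 189.893 g/mol, so wt% Si = 28.085/189.893 × 100 = 14.79%.
M((Mg₀.₇₂Fe₀.₂₈)CaSi₂O₆) = 225.378 g/mol, so wt% Si = 56.170/225.378 × 100 = 24.92%.
14.79 − 24.92 = -10.13 pp.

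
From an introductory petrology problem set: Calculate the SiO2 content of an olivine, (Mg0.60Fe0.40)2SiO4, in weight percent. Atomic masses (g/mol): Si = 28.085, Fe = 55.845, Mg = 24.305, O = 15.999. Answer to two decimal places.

M((Mg0.60Fe0.40)2SiO4) = 165.923 g/mol; M(SiO2) = 60.083 g/mol.
Moles SiO2 per formula unit = 1 Si ÷ 1 = 1.0000.
SiO2 fraction = (1.0000 × 60.083) / 165.923 = 60.083/165.923 = 0.3621.

36.21 wt%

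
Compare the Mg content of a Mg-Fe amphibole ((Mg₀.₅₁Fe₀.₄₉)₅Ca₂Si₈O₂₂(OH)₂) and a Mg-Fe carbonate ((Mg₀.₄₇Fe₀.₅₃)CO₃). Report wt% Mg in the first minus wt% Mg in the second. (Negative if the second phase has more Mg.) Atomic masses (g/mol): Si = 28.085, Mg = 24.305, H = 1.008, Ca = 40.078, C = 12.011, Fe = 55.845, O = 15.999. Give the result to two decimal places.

-4.34 percentage points

First mineral: 61.978 g Mg in 889.626 g formula = 6.97 wt% Mg.
Second mineral: 11.423 g Mg in 101.029 g formula = 11.31 wt% Mg.
6.97% − 11.31% gives a difference of -4.34 percentage points.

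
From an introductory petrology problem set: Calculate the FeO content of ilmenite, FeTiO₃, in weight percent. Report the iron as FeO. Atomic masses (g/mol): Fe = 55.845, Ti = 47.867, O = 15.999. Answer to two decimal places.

M(FeTiO₃) = 151.709 g/mol; M(FeO) = 71.844 g/mol.
Moles FeO per formula unit = 1 Fe ÷ 1 = 1.0000.
FeO fraction = (1.0000 × 71.844) / 151.709 = 71.844/151.709 = 0.4736.

47.36 wt%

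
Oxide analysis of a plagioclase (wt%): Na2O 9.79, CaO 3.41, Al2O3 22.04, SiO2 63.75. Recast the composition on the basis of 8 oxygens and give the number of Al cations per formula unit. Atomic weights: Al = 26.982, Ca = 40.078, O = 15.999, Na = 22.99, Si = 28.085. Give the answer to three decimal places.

Na2O (M=61.979): mol = 0.15796; Na = 0.31592, O = 0.15796.
CaO (M=56.077): mol = 0.06081; Ca = 0.06081, O = 0.06081.
Al2O3 (M=101.961): mol = 0.21616; Al = 0.43232, O = 0.64848.
SiO2 (M=60.083): mol = 1.06103; Si = 1.06103, O = 2.12206.
ΣO = 2.98931; factor = 8/ΣO = 2.67620.
Al apfu = 0.43232 × 2.67620 = 1.157.

1.157 Al apfu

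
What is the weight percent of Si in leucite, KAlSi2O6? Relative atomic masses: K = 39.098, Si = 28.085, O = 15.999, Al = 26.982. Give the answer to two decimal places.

Molar mass of KAlSi2O6: 1*39.098 + 1*26.982 + 2*28.085 + 6*15.999 = 218.244 g/mol.
Mass of Si per formula unit: 2 × 28.085 = 56.170 g.
Weight fraction Si = 56.170 / 218.244 = 0.2574.

25.74 wt%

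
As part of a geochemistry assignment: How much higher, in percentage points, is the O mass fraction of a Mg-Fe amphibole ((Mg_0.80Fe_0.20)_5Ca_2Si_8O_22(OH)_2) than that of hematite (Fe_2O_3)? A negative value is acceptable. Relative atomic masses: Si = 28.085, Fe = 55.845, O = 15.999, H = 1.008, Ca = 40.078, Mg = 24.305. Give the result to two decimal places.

M((Mg_0.80Fe_0.20)_5Ca_2Si_8O_22(OH)_2) = 843.893 g/mol, so wt% O = 383.976/843.893 × 100 = 45.50%.
M(Fe_2O_3) = 159.687 g/mol, so wt% O = 47.997/159.687 × 100 = 30.06%.
45.50 − 30.06 = 15.44 pp.

15.44 percentage points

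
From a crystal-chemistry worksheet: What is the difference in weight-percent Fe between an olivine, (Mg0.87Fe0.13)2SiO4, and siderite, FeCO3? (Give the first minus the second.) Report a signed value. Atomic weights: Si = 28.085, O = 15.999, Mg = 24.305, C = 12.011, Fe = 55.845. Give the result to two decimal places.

M((Mg0.87Fe0.13)2SiO4) = 148.891 g/mol, so wt% Fe = 14.520/148.891 × 100 = 9.75%.
M(FeCO3) = 115.853 g/mol, so wt% Fe = 55.845/115.853 × 100 = 48.20%.
9.75 − 48.20 = -38.45 pp.

-38.45 percentage points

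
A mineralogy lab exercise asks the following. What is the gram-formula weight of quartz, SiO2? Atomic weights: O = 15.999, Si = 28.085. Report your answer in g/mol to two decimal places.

M = 1·28.085 + 2·15.999

60.08 g/mol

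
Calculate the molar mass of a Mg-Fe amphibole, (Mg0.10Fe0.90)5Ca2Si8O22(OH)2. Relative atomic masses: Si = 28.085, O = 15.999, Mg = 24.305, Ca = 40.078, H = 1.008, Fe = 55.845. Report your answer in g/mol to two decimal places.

954.28 g/mol

M = 0.50(24.305) + 4.50(55.845) + 2(40.078) + 8(28.085) + 24(15.999) + 2(1.008)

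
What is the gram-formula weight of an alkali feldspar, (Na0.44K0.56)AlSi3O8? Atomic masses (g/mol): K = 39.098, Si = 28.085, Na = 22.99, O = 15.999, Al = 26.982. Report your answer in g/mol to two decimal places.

Na: 0.44 × 22.99 = 10.1156
K: 0.56 × 39.098 = 21.8949
Al: 1 × 26.982 = 26.9820
Si: 3 × 28.085 = 84.2550
O: 8 × 15.999 = 127.9920
Summing the contributions gives the formula mass.

271.24 g/mol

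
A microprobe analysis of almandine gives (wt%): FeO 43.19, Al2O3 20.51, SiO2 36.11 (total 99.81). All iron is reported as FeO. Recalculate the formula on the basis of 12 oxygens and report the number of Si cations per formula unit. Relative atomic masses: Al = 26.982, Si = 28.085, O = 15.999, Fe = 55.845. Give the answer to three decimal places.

FeO (M=71.844): mol = 0.60116; Fe = 0.60116, O = 0.60116.
Al2O3 (M=101.961): mol = 0.20116; Al = 0.40232, O = 0.60348.
SiO2 (M=60.083): mol = 0.60100; Si = 0.60100, O = 1.20200.
ΣO = 2.40664; factor = 12/ΣO = 4.98620.
Si apfu = 0.60100 × 4.98620 = 2.997.

2.997 Si apfu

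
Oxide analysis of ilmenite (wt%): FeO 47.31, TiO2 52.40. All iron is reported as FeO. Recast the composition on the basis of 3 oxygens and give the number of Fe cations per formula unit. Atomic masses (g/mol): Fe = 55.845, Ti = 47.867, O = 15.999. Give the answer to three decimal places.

1.002 Fe apfu

47.31 wt% FeO ÷ 71.844 g/mol = 0.65851 mol, giving 0.65851 Fe and 0.65851 O.
52.40 wt% TiO2 ÷ 79.865 g/mol = 0.65611 mol, giving 0.65611 Ti and 1.31222 O.
Oxygen sums to 1.97073; scaling by 3/1.97073 = 1.52228 puts the formula on 3 O.
Fe: 0.65851 × 1.52228 = 1.002 atoms per formula unit.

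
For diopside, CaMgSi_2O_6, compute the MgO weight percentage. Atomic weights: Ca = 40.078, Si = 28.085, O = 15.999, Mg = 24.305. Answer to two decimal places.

Formula mass = 216.547 g/mol.
1 Mg → 1.0000 mol MgO per formula unit; M(MgO) = 40.304, so MgO mass = 40.304 g.
40.304/216.547 × 100 = 18.61 wt%.

18.61 wt%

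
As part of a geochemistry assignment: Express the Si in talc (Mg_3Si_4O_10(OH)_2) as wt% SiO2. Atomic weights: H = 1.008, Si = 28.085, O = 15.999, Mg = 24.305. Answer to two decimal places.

63.37 wt%

M(Mg_3Si_4O_10(OH)_2) = 379.259 g/mol; M(SiO2) = 60.083 g/mol.
Moles SiO2 per formula unit = 4 Si ÷ 1 = 4.0000.
SiO2 fraction = (4.0000 × 60.083) / 379.259 = 240.332/379.259 = 0.6337.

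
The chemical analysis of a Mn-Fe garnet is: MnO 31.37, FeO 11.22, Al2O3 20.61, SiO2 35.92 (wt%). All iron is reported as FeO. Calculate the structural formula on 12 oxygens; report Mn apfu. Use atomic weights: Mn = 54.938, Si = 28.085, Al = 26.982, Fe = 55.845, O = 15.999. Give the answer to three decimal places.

2.211 Mn apfu

31.37 wt% MnO ÷ 70.937 g/mol = 0.44222 mol, giving 0.44222 Mn and 0.44222 O.
11.22 wt% FeO ÷ 71.844 g/mol = 0.15617 mol, giving 0.15617 Fe and 0.15617 O.
20.61 wt% Al2O3 ÷ 101.961 g/mol = 0.20214 mol, giving 0.40428 Al and 0.60642 O.
35.92 wt% SiO2 ÷ 60.083 g/mol = 0.59784 mol, giving 0.59784 Si and 1.19568 O.
Oxygen sums to 2.40049; scaling by 12/2.40049 = 4.99898 puts the formula on 12 O.
Mn: 0.44222 × 4.99898 = 2.211 atoms per formula unit.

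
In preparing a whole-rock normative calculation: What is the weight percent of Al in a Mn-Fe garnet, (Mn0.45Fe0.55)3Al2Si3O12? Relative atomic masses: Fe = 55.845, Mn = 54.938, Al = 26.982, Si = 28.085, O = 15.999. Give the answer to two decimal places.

10.87 weight percent

M((Mn0.45Fe0.55)3Al2Si3O12) = 496.518 g/mol.
Al contributes 2 × 26.982 = 53.964 g per mole.
53.964/496.518 = 0.1087 → 10.87%.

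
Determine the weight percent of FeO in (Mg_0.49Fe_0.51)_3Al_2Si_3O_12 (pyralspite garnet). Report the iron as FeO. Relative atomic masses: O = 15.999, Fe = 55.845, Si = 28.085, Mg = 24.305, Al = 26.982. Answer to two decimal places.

Formula mass = 451.378 g/mol.
1.53 Fe → 1.5300 mol FeO per formula unit; M(FeO) = 71.844, so FeO mass = 109.921 g.
109.921/451.378 × 100 = 24.35 wt%.

24.35 wt%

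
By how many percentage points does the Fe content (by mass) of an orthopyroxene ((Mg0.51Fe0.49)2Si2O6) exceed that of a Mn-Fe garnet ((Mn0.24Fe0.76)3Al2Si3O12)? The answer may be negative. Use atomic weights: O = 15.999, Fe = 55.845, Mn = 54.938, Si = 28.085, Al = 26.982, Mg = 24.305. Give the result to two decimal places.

First mineral: 54.728 g Fe in 231.683 g formula = 23.62 wt% Fe.
Second mineral: 127.327 g Fe in 497.089 g formula = 25.61 wt% Fe.
23.62% − 25.61% gives a difference of -1.99 percentage points.

-1.99 percentage points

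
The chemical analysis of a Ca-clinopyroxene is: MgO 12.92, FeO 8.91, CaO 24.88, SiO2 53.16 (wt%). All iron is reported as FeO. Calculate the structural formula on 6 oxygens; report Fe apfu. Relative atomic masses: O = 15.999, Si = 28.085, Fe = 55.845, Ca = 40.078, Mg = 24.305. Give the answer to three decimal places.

MgO: 12.92/40.304 = 0.32056 mol → 0.32056 mol Mg, 0.32056 mol O.
FeO: 8.91/71.844 = 0.12402 mol → 0.12402 mol Fe, 0.12402 mol O.
CaO: 24.88/56.077 = 0.44368 mol → 0.44368 mol Ca, 0.44368 mol O.
SiO2: 53.16/60.083 = 0.88478 mol → 0.88478 mol Si, 1.76956 mol O.
Total oxygen = 2.65782 mol. Normalization factor = 6/2.65782 = 2.25749.
Fe per 6 O = 0.12402 × 2.25749 = 0.280.

0.280 Fe apfu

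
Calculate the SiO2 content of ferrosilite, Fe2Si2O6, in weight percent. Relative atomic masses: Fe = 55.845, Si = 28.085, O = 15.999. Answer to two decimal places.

Molar mass of Fe2Si2O6 = 2*55.845 + 2*28.085 + 6*15.999 = 263.854 g/mol.
Each formula unit contains 2 Si, equivalent to 2/1 = 2.0000 mol SiO2.
M(SiO2) = 1×28.085 + 2×15.999 = 60.083 g/mol.
Mass of SiO2 per formula unit = 2.0000 × 60.083 = 120.166 g.
SiO2 wt% = 120.166 / 263.854 × 100 = 45.54%.

45.54 wt%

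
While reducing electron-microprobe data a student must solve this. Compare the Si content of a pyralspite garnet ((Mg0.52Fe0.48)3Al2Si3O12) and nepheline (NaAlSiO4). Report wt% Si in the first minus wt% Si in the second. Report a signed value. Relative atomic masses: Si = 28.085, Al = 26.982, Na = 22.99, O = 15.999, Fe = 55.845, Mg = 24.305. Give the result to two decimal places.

-0.99 percentage points

First mineral: 84.255 g Si in 448.540 g formula = 18.78 wt% Si.
Second mineral: 28.085 g Si in 142.053 g formula = 19.77 wt% Si.
18.78% − 19.77% gives a difference of -0.99 percentage points.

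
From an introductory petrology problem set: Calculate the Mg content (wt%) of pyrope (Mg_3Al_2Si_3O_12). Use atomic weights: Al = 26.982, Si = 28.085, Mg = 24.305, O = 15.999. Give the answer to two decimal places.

18.09 wt%

Formula mass = 3×24.305 + 2×26.982 + 3×28.085 + 12×15.999 = 403.122 g/mol, of which 72.915 g is Mg.
So Mg makes up 72.915/403.122 = 0.1809 of the mass, i.e. 18.09%.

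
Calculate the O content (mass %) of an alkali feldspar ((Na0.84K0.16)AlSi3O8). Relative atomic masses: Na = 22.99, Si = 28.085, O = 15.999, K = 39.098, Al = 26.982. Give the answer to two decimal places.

48.34 mass %

Formula mass = 0.84·22.99 + 0.16·39.098 + 1·26.982 + 3·28.085 + 8·15.999 = 264.796 g/mol, of which 127.992 g is O.
So O makes up 127.992/264.796 = 0.4834 of the mass, i.e. 48.34%.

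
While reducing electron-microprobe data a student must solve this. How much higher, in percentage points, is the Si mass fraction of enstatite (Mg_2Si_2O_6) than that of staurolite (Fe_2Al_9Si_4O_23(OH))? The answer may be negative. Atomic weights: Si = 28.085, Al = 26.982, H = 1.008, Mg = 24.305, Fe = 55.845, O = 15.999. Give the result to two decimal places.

14.79 percentage points

M(Mg_2Si_2O_6) = 200.774 g/mol, so wt% Si = 56.170/200.774 × 100 = 27.98%.
M(Fe_2Al_9Si_4O_23(OH)) = 851.852 g/mol, so wt% Si = 112.340/851.852 × 100 = 13.19%.
27.98 − 13.19 = 14.79 pp.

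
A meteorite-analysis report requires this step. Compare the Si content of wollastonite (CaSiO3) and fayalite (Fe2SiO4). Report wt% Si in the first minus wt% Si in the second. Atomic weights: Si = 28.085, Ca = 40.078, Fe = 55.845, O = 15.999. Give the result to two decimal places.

Si in CaSiO3: molar mass 116.160 g/mol; 1×28.085 = 28.085 g → 24.18 wt%.
Si in Fe2SiO4: molar mass 203.771 g/mol; 1×28.085 = 28.085 g → 13.78 wt%.
Difference = 24.18 − 13.78 = 10.40 percentage points.

10.40 percentage points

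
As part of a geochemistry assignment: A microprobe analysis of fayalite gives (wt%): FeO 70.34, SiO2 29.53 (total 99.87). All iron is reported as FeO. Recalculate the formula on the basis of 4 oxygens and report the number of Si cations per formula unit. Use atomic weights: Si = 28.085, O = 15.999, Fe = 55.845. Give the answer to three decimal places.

1.002 Si apfu

FeO (M=71.844): mol = 0.97907; Fe = 0.97907, O = 0.97907.
SiO2 (M=60.083): mol = 0.49149; Si = 0.49149, O = 0.98298.
ΣO = 1.96205; factor = 4/ΣO = 2.03868.
Si apfu = 0.49149 × 2.03868 = 1.002.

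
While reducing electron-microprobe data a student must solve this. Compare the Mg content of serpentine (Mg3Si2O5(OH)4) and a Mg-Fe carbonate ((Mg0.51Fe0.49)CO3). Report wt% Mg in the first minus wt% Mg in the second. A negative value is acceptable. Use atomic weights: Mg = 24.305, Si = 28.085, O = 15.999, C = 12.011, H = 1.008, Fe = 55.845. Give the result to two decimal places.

13.89 percentage points

Mg in Mg3Si2O5(OH)4: molar mass 277.108 g/mol; 3×24.305 = 72.915 g → 26.31 wt%.
Mg in (Mg0.51Fe0.49)CO3: molar mass 99.768 g/mol; 0.51×24.305 = 12.396 g → 12.42 wt%.
Difference = 26.31 − 12.42 = 13.89 percentage points.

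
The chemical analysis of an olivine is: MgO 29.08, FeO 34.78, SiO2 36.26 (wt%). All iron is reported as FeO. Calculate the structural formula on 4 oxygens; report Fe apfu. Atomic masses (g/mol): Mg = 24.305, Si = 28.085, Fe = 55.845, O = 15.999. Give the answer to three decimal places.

MgO (M=40.304): mol = 0.72152; Mg = 0.72152, O = 0.72152.
FeO (M=71.844): mol = 0.48410; Fe = 0.48410, O = 0.48410.
SiO2 (M=60.083): mol = 0.60350; Si = 0.60350, O = 1.20700.
ΣO = 2.41262; factor = 4/ΣO = 1.65795.
Fe apfu = 0.48410 × 1.65795 = 0.803.

0.803 Fe apfu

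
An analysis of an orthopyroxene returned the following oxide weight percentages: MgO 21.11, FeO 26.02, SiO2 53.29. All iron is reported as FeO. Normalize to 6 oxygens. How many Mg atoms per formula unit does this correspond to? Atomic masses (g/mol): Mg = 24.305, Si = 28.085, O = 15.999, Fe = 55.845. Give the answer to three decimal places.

1.182 Mg apfu

21.11 wt% MgO ÷ 40.304 g/mol = 0.52377 mol, giving 0.52377 Mg and 0.52377 O.
26.02 wt% FeO ÷ 71.844 g/mol = 0.36217 mol, giving 0.36217 Fe and 0.36217 O.
53.29 wt% SiO2 ÷ 60.083 g/mol = 0.88694 mol, giving 0.88694 Si and 1.77388 O.
Oxygen sums to 2.65982; scaling by 6/2.65982 = 2.25579 puts the formula on 6 O.
Mg: 0.52377 × 2.25579 = 1.182 atoms per formula unit.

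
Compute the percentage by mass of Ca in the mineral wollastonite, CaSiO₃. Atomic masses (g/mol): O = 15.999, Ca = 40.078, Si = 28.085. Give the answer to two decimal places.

M(CaSiO₃) = 116.160 g/mol.
Ca contributes 1 × 40.078 = 40.078 g per mole.
40.078/116.160 = 0.3450 → 34.50%.

34.50 wt%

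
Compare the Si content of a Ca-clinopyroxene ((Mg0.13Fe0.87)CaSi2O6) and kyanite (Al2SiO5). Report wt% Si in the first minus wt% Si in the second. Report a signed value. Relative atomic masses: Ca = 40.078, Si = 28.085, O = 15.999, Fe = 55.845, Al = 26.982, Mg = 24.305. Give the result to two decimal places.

5.69 percentage points

Si in (Mg0.13Fe0.87)CaSi2O6: molar mass 243.987 g/mol; 2×28.085 = 56.170 g → 23.02 wt%.
Si in Al2SiO5: molar mass 162.044 g/mol; 1×28.085 = 28.085 g → 17.33 wt%.
Difference = 23.02 − 17.33 = 5.69 percentage points.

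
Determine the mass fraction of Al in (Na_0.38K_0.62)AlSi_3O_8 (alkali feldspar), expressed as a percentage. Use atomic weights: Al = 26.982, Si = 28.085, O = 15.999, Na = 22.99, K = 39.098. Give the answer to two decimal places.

9.91 wt%

Molar mass of (Na_0.38K_0.62)AlSi_3O_8: 0.38×22.99 + 0.62×39.098 + 1×26.982 + 3×28.085 + 8×15.999 = 272.206 g/mol.
Mass of Al per formula unit: 1 × 26.982 = 26.982 g.
Weight fraction Al = 26.982 / 272.206 = 0.0991.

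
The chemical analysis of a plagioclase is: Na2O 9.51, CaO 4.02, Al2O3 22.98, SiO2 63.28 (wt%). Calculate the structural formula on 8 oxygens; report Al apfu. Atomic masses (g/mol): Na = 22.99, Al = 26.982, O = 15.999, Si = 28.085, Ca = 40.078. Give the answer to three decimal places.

9.51 wt% Na2O ÷ 61.979 g/mol = 0.15344 mol, giving 0.30688 Na and 0.15344 O.
4.02 wt% CaO ÷ 56.077 g/mol = 0.07169 mol, giving 0.07169 Ca and 0.07169 O.
22.98 wt% Al2O3 ÷ 101.961 g/mol = 0.22538 mol, giving 0.45076 Al and 0.67614 O.
63.28 wt% SiO2 ÷ 60.083 g/mol = 1.05321 mol, giving 1.05321 Si and 2.10642 O.
Oxygen sums to 3.00769; scaling by 8/3.00769 = 2.65985 puts the formula on 8 O.
Al: 0.45076 × 2.65985 = 1.199 atoms per formula unit.

1.199 Al apfu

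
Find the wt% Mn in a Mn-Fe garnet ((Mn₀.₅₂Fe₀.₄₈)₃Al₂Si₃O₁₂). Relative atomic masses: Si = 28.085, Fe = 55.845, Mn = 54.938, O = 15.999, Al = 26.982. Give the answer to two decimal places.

17.27 wt%

M((Mn₀.₅₂Fe₀.₄₈)₃Al₂Si₃O₁₂) = 496.327 g/mol.
Mn contributes 1.56 × 54.938 = 85.703 g per mole.
85.703/496.327 = 0.1727 → 17.27%.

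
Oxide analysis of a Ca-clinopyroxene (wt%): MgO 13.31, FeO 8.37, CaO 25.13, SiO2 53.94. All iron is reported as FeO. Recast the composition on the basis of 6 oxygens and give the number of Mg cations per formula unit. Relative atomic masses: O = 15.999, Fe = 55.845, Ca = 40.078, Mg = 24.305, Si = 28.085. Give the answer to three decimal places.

MgO: 13.31/40.304 = 0.33024 mol → 0.33024 mol Mg, 0.33024 mol O.
FeO: 8.37/71.844 = 0.11650 mol → 0.11650 mol Fe, 0.11650 mol O.
CaO: 25.13/56.077 = 0.44813 mol → 0.44813 mol Ca, 0.44813 mol O.
SiO2: 53.94/60.083 = 0.89776 mol → 0.89776 mol Si, 1.79552 mol O.
Total oxygen = 2.69039 mol. Normalization factor = 6/2.69039 = 2.23016.
Mg per 6 O = 0.33024 × 2.23016 = 0.736.

0.736 Mg apfu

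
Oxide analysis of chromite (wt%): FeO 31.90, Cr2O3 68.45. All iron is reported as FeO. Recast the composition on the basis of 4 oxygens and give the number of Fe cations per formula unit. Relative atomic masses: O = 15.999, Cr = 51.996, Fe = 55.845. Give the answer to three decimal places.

FeO (M=71.844): mol = 0.44402; Fe = 0.44402, O = 0.44402.
Cr2O3 (M=151.989): mol = 0.45036; Cr = 0.90072, O = 1.35108.
ΣO = 1.79510; factor = 4/ΣO = 2.22829.
Fe apfu = 0.44402 × 2.22829 = 0.989.

0.989 Fe apfu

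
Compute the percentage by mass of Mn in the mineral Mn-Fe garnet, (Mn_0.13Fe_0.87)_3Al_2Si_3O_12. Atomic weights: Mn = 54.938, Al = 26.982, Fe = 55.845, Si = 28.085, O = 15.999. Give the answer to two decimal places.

Molar mass of (Mn_0.13Fe_0.87)_3Al_2Si_3O_12: 0.39·54.938 + 2.61·55.845 + 2·26.982 + 3·28.085 + 12·15.999 = 497.388 g/mol.
Mass of Mn per formula unit: 0.39 × 54.938 = 21.426 g.
Weight fraction Mn = 21.426 / 497.388 = 0.0431.

4.31 mass %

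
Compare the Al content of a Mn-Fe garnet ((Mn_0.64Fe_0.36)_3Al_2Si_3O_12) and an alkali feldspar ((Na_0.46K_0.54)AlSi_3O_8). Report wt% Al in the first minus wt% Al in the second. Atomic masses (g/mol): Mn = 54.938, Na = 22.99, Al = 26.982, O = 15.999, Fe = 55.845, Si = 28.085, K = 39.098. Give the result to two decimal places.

M((Mn_0.64Fe_0.36)_3Al_2Si_3O_12) = 496.001 g/mol, so wt% Al = 53.964/496.001 × 100 = 10.88%.
M((Na_0.46K_0.54)AlSi_3O_8) = 270.917 g/mol, so wt% Al = 26.982/270.917 × 100 = 9.96%.
10.88 − 9.96 = 0.92 pp.

0.92 percentage points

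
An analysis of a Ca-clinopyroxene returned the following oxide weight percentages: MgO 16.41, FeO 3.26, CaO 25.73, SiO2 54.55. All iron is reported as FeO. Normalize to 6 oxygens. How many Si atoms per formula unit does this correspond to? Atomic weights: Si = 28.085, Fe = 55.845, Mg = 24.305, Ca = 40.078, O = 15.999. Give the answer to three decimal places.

MgO (M=40.304): mol = 0.40716; Mg = 0.40716, O = 0.40716.
FeO (M=71.844): mol = 0.04538; Fe = 0.04538, O = 0.04538.
CaO (M=56.077): mol = 0.45883; Ca = 0.45883, O = 0.45883.
SiO2 (M=60.083): mol = 0.90791; Si = 0.90791, O = 1.81582.
ΣO = 2.72719; factor = 6/ΣO = 2.20007.
Si apfu = 0.90791 × 2.20007 = 1.997.

1.997 Si apfu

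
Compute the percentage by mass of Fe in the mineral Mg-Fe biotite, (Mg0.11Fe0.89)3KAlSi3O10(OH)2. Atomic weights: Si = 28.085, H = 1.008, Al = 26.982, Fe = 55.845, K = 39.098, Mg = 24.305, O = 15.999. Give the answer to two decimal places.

29.73 wt%

Formula mass = 0.33*24.305 + 2.67*55.845 + 1*39.098 + 1*26.982 + 3*28.085 + 12*15.999 + 2*1.008 = 501.466 g/mol, of which 149.106 g is Fe.
So Fe makes up 149.106/501.466 = 0.2973 of the mass, i.e. 29.73%.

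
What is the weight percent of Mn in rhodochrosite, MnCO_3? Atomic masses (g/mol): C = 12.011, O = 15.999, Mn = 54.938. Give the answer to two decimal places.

M(MnCO_3) = 114.946 g/mol.
Mn contributes 1 × 54.938 = 54.938 g per mole.
54.938/114.946 = 0.4779 → 47.79%.

47.79 mass %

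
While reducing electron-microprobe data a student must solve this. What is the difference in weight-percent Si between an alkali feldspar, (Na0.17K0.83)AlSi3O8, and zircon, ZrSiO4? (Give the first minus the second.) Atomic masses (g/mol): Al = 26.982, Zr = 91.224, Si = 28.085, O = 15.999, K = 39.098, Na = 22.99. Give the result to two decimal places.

First mineral: 84.255 g Si in 275.589 g formula = 30.57 wt% Si.
Second mineral: 28.085 g Si in 183.305 g formula = 15.32 wt% Si.
30.57% − 15.32% gives a difference of 15.25 percentage points.

15.25 percentage points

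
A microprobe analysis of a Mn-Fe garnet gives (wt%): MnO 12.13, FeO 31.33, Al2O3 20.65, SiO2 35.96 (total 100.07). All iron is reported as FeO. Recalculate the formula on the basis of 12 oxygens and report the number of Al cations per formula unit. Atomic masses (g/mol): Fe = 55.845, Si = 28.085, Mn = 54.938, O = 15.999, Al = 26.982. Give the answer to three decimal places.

2.015 Al apfu

MnO: 12.13/70.937 = 0.17100 mol → 0.17100 mol Mn, 0.17100 mol O.
FeO: 31.33/71.844 = 0.43608 mol → 0.43608 mol Fe, 0.43608 mol O.
Al2O3: 20.65/101.961 = 0.20253 mol → 0.40506 mol Al, 0.60759 mol O.
SiO2: 35.96/60.083 = 0.59851 mol → 0.59851 mol Si, 1.19702 mol O.
Total oxygen = 2.41169 mol. Normalization factor = 12/2.41169 = 4.97576.
Al per 12 O = 0.40506 × 4.97576 = 2.015.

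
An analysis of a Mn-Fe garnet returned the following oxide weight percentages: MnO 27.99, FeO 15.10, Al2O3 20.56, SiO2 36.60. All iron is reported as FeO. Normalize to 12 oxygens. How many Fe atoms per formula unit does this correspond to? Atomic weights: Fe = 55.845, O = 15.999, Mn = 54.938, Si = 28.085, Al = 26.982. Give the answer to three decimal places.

MnO (M=70.937): mol = 0.39458; Mn = 0.39458, O = 0.39458.
FeO (M=71.844): mol = 0.21018; Fe = 0.21018, O = 0.21018.
Al2O3 (M=101.961): mol = 0.20165; Al = 0.40330, O = 0.60495.
SiO2 (M=60.083): mol = 0.60916; Si = 0.60916, O = 1.21832.
ΣO = 2.42803; factor = 12/ΣO = 4.94228.
Fe apfu = 0.21018 × 4.94228 = 1.039.

1.039 Fe apfu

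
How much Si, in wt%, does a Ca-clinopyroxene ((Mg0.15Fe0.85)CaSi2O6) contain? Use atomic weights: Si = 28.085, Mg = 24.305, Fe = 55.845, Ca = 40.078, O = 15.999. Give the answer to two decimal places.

Formula mass = 0.15*24.305 + 0.85*55.845 + 1*40.078 + 2*28.085 + 6*15.999 = 243.356 g/mol, of which 56.170 g is Si.
So Si makes up 56.170/243.356 = 0.2308 of the mass, i.e. 23.08%.

23.08 wt%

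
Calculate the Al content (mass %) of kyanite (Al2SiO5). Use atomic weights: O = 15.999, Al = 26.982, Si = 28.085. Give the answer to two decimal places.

M(Al2SiO5) = 162.044 g/mol.
Al contributes 2 × 26.982 = 53.964 g per mole.
53.964/162.044 = 0.3330 → 33.30%.

33.30 mass %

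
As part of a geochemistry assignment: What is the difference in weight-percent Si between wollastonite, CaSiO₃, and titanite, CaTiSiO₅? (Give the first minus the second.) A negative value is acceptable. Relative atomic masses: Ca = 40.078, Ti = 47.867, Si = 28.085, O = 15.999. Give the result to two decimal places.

9.85 percentage points

M(CaSiO₃) = 116.160 g/mol, so wt% Si = 28.085/116.160 × 100 = 24.18%.
M(CaTiSiO₅) = 196.025 g/mol, so wt% Si = 28.085/196.025 × 100 = 14.33%.
24.18 − 14.33 = 9.85 pp.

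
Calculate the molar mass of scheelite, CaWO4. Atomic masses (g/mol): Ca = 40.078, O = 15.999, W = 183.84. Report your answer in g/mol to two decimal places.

Ca: 1 × 40.078 = 40.0780
W: 1 × 183.84 = 183.8400
O: 4 × 15.999 = 63.9960
Summing the contributions gives the formula mass.

287.91 g/mol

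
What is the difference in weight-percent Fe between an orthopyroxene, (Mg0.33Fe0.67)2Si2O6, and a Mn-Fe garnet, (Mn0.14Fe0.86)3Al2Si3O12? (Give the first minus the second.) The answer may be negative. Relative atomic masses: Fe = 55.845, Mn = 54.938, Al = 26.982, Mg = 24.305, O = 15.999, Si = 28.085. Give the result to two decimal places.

1.82 percentage points

M((Mg0.33Fe0.67)2Si2O6) = 243.038 g/mol, so wt% Fe = 74.832/243.038 × 100 = 30.79%.
M((Mn0.14Fe0.86)3Al2Si3O12) = 497.361 g/mol, so wt% Fe = 144.080/497.361 × 100 = 28.97%.
30.79 − 28.97 = 1.82 pp.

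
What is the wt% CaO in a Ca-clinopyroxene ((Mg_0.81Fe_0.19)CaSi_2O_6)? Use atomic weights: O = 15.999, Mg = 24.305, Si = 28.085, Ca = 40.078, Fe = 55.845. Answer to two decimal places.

25.20 wt%

M((Mg_0.81Fe_0.19)CaSi_2O_6) = 222.540 g/mol; M(CaO) = 56.077 g/mol.
Moles CaO per formula unit = 1 Ca ÷ 1 = 1.0000.
CaO fraction = (1.0000 × 56.077) / 222.540 = 56.077/222.540 = 0.2520.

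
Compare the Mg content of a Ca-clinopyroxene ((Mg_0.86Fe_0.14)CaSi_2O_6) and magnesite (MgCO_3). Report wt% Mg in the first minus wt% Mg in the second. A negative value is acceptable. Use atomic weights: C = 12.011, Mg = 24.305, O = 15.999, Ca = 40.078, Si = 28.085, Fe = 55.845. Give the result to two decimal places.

-19.37 percentage points

M((Mg_0.86Fe_0.14)CaSi_2O_6) = 220.963 g/mol, so wt% Mg = 20.902/220.963 × 100 = 9.46%.
M(MgCO_3) = 84.313 g/mol, so wt% Mg = 24.305/84.313 × 100 = 28.83%.
9.46 − 28.83 = -19.37 pp.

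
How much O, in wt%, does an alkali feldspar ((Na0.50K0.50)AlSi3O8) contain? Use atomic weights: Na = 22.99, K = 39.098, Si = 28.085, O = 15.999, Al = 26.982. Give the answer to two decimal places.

Molar mass of (Na0.50K0.50)AlSi3O8: 0.50*22.99 + 0.50*39.098 + 1*26.982 + 3*28.085 + 8*15.999 = 270.273 g/mol.
Mass of O per formula unit: 8 × 15.999 = 127.992 g.
Weight fraction O = 127.992 / 270.273 = 0.4736.

47.36 wt%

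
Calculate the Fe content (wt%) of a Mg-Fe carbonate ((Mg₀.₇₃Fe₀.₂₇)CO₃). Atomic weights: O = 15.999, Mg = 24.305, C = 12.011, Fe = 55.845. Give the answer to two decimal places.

16.24 wt%

Formula mass = 0.73·24.305 + 0.27·55.845 + 1·12.011 + 3·15.999 = 92.829 g/mol, of which 15.078 g is Fe.
So Fe makes up 15.078/92.829 = 0.1624 of the mass, i.e. 16.24%.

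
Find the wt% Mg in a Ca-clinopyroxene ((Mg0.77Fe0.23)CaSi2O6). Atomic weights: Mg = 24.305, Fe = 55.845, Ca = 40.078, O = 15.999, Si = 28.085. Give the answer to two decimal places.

8.36 wt%

Formula mass = 0.77×24.305 + 0.23×55.845 + 1×40.078 + 2×28.085 + 6×15.999 = 223.801 g/mol, of which 18.715 g is Mg.
So Mg makes up 18.715/223.801 = 0.0836 of the mass, i.e. 8.36%.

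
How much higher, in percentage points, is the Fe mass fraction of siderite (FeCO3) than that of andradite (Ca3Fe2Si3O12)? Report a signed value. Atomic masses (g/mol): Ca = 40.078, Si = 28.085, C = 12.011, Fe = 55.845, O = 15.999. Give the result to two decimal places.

First mineral: 55.845 g Fe in 115.853 g formula = 48.20 wt% Fe.
Second mineral: 111.690 g Fe in 508.167 g formula = 21.98 wt% Fe.
48.20% − 21.98% gives a difference of 26.22 percentage points.

26.22 percentage points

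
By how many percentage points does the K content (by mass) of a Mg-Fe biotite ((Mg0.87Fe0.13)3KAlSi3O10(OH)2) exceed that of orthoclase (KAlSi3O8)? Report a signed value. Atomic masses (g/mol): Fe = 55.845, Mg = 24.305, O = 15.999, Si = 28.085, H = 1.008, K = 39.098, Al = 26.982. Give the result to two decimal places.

-4.95 percentage points

K in (Mg0.87Fe0.13)3KAlSi3O10(OH)2: molar mass 429.555 g/mol; 1×39.098 = 39.098 g → 9.10 wt%.
K in KAlSi3O8: molar mass 278.327 g/mol; 1×39.098 = 39.098 g → 14.05 wt%.
Difference = 9.10 − 14.05 = -4.95 percentage points.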